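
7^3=343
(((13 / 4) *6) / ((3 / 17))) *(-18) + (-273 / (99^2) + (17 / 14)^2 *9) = -1265140717 / 640332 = -1975.76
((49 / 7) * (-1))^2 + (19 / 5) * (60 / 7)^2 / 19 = 3121 / 49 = 63.69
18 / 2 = 9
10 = 10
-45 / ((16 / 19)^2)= -16245 / 256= -63.46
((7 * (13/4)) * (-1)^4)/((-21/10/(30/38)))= -325/38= -8.55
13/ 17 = 0.76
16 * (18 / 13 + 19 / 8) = 60.15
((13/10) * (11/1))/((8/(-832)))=-7436/5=-1487.20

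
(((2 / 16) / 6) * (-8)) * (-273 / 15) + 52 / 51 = 689 / 170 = 4.05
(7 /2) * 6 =21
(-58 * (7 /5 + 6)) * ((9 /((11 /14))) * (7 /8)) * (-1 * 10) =43017.55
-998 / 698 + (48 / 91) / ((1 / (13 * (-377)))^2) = 30952281611 / 2443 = 12669783.71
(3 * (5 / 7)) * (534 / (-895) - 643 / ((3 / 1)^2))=-580291 / 3759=-154.37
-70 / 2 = -35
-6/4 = -3/2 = -1.50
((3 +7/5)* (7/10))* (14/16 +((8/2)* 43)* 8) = 169631/40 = 4240.78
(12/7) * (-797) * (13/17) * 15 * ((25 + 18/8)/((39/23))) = -29971185/119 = -251858.70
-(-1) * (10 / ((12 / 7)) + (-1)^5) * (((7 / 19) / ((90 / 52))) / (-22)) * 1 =-2639 / 56430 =-0.05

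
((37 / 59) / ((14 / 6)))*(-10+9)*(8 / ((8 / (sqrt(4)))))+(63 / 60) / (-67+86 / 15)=-842091 / 1518188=-0.55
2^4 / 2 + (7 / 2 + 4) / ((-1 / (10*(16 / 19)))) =-1048 / 19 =-55.16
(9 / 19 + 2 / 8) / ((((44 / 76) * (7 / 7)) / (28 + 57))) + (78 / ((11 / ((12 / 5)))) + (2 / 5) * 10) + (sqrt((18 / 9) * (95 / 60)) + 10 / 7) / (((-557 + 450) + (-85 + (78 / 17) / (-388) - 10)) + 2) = 129277370927 / 1015844060 - 1649 * sqrt(114) / 1978917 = 127.25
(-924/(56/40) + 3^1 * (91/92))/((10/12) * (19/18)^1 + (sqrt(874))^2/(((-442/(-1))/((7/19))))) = -360687249/882809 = -408.57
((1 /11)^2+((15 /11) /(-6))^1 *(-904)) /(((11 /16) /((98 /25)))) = 38982048 /33275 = 1171.51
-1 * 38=-38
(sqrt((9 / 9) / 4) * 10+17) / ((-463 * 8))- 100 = -185211 / 1852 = -100.01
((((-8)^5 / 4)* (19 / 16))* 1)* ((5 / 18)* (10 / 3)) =-243200 / 27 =-9007.41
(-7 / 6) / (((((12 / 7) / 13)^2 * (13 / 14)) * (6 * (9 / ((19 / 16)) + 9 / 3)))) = -593047 / 520992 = -1.14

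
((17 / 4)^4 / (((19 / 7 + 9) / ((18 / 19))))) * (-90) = -236782035 / 99712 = -2374.66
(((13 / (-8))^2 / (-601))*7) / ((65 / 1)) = -91 / 192320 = -0.00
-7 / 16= -0.44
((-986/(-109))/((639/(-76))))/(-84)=18734/1462671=0.01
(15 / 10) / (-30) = -1 / 20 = -0.05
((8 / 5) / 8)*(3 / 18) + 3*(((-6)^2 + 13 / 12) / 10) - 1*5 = 739 / 120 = 6.16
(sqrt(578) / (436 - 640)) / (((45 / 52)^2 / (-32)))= 21632 * sqrt(2) / 6075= 5.04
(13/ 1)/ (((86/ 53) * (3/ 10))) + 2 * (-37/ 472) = 808247/ 30444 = 26.55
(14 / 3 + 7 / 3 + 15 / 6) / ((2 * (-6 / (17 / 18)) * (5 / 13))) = -4199 / 2160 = -1.94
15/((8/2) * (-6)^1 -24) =-0.31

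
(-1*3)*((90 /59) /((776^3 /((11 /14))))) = -1485 /192990181888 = -0.00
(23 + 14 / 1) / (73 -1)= 37 / 72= 0.51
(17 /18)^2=289 /324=0.89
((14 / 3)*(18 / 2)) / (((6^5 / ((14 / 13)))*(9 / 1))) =0.00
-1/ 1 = -1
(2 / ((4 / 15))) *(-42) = -315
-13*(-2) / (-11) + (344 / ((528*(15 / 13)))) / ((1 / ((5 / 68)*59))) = 1157 / 13464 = 0.09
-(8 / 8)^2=-1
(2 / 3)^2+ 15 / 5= 31 / 9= 3.44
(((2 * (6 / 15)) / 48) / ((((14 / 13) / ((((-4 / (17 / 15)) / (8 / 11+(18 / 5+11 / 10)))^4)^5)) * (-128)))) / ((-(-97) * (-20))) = 895564793254223884248371200000000000000000000000000000000000000 / 78529165928103753747207083300959409502961757324449372061734083747848313237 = 0.00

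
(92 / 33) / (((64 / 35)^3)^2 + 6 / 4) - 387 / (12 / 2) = -607877633477179 / 9434947522902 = -64.43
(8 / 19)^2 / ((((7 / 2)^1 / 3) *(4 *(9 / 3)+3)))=128 / 12635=0.01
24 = 24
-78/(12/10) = -65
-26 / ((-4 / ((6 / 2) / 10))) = 39 / 20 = 1.95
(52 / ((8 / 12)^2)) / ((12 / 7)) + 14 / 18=2485 / 36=69.03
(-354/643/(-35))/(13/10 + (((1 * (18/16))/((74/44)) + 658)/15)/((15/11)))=2357640/5021329103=0.00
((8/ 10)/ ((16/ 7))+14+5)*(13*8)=10062/ 5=2012.40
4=4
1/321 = 0.00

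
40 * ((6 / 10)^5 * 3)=5832 / 625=9.33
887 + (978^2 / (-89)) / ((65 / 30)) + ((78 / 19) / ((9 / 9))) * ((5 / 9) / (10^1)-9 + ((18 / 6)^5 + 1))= -204982294 / 65949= -3108.19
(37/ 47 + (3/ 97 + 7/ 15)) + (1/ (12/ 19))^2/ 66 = 286578979/ 216643680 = 1.32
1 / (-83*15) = -0.00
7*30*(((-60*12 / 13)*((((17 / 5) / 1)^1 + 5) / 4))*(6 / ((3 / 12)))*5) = -38102400 / 13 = -2930953.85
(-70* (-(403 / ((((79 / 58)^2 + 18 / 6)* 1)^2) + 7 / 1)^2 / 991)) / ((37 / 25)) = 72306684677593387561750 / 2609391400638094016107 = 27.71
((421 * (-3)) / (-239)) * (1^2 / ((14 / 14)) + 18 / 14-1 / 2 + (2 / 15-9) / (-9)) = 2204777 / 150570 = 14.64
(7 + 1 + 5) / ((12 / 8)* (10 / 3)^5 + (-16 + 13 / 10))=10530 / 488093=0.02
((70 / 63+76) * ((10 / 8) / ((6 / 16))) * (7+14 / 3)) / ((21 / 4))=138800 / 243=571.19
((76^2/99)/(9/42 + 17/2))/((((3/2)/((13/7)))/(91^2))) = 1243607456/18117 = 68643.12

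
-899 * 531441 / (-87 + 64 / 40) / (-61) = -91712.19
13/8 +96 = 781/8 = 97.62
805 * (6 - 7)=-805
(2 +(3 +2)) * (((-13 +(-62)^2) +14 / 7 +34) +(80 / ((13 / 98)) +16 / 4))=407141 / 13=31318.54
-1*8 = -8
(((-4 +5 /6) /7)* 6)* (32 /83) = -608 /581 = -1.05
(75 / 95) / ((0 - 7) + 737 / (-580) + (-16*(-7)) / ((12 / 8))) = 0.01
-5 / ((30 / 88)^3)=-85184 / 675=-126.20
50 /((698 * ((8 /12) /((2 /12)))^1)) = 25 /1396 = 0.02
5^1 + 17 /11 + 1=83 /11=7.55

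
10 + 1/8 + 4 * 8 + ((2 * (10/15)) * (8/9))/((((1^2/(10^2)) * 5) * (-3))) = 22177/648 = 34.22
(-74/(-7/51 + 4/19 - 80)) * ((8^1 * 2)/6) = 191216/77449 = 2.47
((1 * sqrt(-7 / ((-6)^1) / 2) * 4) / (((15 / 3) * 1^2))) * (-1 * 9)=-6 * sqrt(21) / 5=-5.50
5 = 5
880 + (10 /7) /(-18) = 55435 /63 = 879.92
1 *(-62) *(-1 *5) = 310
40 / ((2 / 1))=20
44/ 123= 0.36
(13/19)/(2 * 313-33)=13/11267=0.00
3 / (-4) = -3 / 4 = -0.75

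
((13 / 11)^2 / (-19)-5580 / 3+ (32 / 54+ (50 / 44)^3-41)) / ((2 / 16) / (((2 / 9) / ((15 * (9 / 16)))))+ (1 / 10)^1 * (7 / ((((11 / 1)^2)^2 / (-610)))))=-3651372366752 / 9069585039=-402.60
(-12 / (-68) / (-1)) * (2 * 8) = -48 / 17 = -2.82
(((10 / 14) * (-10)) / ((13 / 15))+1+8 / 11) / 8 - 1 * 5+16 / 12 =-4.48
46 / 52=23 / 26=0.88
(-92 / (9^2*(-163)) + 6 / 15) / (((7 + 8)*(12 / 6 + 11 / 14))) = 376124 / 38618775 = 0.01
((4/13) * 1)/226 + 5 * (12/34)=44104/24973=1.77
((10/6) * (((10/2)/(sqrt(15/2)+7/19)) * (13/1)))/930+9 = 1805 * sqrt(30)/228222+1026334/114111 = 9.04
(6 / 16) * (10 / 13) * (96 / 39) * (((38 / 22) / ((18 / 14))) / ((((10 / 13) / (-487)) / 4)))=-1036336 / 429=-2415.70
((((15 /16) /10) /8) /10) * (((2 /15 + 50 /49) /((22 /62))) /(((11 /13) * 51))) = 21359 /241903200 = 0.00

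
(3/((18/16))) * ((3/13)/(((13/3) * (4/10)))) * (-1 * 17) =-1020/169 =-6.04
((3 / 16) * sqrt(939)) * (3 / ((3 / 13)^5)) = 371293 * sqrt(939) / 432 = 26336.97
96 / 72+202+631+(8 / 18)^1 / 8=15019 / 18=834.39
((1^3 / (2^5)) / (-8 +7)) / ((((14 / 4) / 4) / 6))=-3 / 14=-0.21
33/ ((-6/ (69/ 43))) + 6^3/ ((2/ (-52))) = -483735/ 86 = -5624.83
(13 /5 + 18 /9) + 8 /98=1147 /245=4.68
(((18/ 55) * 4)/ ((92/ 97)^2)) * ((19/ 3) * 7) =3754191/ 58190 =64.52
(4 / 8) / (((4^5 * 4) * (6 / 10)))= 5 / 24576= 0.00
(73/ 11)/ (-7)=-0.95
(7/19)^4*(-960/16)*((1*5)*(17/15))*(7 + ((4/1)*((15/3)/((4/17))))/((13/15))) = -1115120440/1694173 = -658.21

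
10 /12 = 0.83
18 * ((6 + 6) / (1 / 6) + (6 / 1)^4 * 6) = 141264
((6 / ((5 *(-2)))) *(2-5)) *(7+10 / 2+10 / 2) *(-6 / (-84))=2.19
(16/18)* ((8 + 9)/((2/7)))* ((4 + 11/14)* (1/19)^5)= 0.00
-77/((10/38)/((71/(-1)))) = 103873/5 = 20774.60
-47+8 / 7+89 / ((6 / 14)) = 3398 / 21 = 161.81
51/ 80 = 0.64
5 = 5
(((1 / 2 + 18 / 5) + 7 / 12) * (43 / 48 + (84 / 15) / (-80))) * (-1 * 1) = -278471 / 72000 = -3.87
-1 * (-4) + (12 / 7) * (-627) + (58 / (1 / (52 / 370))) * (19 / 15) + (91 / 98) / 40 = -329606161 / 310800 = -1060.51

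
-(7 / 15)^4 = -2401 / 50625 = -0.05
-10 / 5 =-2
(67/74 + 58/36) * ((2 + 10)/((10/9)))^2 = 293.53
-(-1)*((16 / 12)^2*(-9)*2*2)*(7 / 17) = -448 / 17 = -26.35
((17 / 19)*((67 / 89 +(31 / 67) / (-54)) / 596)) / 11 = 214421 / 2111045112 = 0.00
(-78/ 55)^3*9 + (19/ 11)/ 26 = -110757793/ 4325750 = -25.60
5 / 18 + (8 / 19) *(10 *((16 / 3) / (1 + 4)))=1631 / 342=4.77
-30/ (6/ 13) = -65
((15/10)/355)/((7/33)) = 99/4970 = 0.02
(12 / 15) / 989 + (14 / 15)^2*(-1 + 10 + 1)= 387724 / 44505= 8.71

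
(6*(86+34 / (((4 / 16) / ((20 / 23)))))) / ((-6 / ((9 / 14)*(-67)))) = 1416447 / 161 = 8797.81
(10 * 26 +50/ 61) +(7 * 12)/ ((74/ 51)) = 719332/ 2257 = 318.71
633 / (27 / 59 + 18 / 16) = 399.97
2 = 2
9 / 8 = 1.12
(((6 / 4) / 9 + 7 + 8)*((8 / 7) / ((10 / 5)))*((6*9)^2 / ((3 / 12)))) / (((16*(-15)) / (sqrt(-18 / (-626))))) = -6318*sqrt(313) / 1565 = -71.42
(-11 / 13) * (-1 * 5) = 55 / 13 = 4.23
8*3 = 24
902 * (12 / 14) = 5412 / 7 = 773.14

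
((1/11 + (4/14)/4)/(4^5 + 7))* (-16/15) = -0.00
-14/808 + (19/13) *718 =5511277/5252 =1049.37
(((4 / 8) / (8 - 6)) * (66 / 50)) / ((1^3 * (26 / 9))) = 297 / 2600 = 0.11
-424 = -424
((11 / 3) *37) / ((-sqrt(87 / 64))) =-116.36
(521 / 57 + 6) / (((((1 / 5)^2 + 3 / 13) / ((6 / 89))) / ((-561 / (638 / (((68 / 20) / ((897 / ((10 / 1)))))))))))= -6235175 / 49627468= -0.13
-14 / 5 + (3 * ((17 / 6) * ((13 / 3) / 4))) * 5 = 5189 / 120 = 43.24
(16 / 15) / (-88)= -2 / 165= -0.01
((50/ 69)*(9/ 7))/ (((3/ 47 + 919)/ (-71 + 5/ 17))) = -2118525/ 29556863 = -0.07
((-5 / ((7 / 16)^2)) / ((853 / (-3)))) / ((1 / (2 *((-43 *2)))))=-660480 / 41797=-15.80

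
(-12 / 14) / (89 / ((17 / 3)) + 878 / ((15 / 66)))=-510 / 2307949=-0.00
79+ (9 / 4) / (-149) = 47075 / 596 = 78.98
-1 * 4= -4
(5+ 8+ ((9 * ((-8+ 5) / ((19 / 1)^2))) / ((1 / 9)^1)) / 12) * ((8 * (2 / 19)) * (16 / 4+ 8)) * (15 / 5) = 2691504 / 6859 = 392.40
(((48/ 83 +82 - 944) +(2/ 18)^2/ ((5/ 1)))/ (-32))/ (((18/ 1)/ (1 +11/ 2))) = 376435891/ 38724480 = 9.72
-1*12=-12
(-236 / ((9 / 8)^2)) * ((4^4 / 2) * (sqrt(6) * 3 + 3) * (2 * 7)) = -27066368 * sqrt(6) / 27 - 27066368 / 27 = -3457968.84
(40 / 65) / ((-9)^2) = 8 / 1053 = 0.01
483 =483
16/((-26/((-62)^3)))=1906624/13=146663.38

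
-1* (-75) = 75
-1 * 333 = -333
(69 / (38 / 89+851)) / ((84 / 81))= 0.08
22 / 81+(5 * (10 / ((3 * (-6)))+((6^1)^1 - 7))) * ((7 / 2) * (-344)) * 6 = 4551142 / 81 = 56186.94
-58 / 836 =-29 / 418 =-0.07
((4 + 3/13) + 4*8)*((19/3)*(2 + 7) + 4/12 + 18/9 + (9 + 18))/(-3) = -40663/39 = -1042.64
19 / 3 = 6.33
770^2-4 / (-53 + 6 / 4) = 61068708 / 103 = 592900.08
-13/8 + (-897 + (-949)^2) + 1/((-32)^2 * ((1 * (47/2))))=21650437953/24064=899702.38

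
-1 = -1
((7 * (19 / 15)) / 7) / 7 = 19 / 105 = 0.18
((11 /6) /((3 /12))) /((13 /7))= 154 /39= 3.95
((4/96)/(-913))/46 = -1/1007952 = -0.00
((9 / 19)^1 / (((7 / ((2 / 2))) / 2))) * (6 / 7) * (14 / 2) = 108 / 133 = 0.81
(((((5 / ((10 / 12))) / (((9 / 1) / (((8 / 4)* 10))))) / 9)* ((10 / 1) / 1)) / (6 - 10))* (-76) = 7600 / 27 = 281.48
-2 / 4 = -1 / 2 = -0.50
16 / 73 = 0.22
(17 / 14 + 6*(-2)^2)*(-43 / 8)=-15179 / 112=-135.53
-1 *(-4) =4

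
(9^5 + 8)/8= 59057/8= 7382.12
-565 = -565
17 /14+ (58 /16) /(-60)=3877 /3360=1.15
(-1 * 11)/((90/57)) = -209/30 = -6.97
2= 2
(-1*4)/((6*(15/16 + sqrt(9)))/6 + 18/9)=-64/95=-0.67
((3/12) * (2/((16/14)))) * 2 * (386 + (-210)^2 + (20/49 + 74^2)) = 1224079/28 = 43717.11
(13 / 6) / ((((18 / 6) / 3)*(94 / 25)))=325 / 564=0.58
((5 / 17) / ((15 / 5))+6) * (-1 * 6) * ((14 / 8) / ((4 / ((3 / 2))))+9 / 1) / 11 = -96099 / 2992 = -32.12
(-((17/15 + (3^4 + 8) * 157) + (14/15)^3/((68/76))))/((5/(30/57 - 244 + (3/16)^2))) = 1758186498439/2584000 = 680412.73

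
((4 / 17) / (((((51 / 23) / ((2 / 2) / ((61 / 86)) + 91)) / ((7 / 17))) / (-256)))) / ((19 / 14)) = -4336912384 / 5694167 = -761.64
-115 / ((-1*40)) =23 / 8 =2.88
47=47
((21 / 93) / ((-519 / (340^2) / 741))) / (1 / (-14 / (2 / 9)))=12591961200 / 5363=2347932.35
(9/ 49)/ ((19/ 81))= 729/ 931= 0.78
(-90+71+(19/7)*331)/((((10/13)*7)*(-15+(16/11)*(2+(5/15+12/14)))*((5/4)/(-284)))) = 3581.98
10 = 10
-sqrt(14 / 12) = -1.08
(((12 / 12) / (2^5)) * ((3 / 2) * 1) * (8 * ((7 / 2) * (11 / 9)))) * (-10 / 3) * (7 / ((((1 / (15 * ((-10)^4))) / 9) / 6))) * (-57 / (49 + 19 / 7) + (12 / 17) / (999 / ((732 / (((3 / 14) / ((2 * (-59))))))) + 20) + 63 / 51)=-1266228868840031250 / 24802961597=-51051519.15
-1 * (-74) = 74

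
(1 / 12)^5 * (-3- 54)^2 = 361 / 27648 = 0.01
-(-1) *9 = 9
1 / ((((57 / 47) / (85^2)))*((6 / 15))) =1697875 / 114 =14893.64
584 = 584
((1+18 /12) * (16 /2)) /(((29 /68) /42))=57120 /29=1969.66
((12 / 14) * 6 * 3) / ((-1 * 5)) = -108 / 35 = -3.09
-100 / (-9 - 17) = 50 / 13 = 3.85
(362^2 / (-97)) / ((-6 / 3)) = 65522 / 97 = 675.48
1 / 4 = 0.25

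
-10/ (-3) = 10/ 3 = 3.33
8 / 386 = 4 / 193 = 0.02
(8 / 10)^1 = 4 / 5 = 0.80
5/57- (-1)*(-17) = -964/57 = -16.91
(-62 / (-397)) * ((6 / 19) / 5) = 372 / 37715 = 0.01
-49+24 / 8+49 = 3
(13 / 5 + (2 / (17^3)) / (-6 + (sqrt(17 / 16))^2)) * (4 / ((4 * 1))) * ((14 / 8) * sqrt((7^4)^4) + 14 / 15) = 3054056696588051 / 116438100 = 26229015.22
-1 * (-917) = 917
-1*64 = -64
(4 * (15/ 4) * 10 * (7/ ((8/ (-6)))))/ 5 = -315/ 2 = -157.50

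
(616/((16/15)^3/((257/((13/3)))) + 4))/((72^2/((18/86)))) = 2023875/327167392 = 0.01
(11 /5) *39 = 429 /5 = 85.80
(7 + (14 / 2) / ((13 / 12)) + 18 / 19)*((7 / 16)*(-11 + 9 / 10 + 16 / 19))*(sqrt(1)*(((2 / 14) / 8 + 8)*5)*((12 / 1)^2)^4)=-4721175791311104 / 4693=-1006003791031.56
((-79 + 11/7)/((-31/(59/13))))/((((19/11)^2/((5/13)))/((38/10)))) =3869338/696787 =5.55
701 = 701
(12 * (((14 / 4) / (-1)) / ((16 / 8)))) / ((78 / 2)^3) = -7 / 19773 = -0.00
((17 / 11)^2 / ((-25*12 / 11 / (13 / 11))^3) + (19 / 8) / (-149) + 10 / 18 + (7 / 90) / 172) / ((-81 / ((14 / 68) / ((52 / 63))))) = -553722531879181 / 333064717128000000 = -0.00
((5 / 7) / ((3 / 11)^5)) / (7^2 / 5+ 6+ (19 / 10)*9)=8052550 / 559629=14.39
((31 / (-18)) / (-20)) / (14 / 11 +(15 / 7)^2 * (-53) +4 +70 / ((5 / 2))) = -16709 / 40766760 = -0.00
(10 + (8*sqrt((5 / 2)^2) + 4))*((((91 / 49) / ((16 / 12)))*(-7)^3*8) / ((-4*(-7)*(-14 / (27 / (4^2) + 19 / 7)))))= 326859 / 224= 1459.19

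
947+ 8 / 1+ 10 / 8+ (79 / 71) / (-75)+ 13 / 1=20644709 / 21300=969.24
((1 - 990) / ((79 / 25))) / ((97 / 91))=-2249975 / 7663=-293.62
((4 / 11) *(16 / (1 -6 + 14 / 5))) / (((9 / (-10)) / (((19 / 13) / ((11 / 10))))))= 608000 / 155727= 3.90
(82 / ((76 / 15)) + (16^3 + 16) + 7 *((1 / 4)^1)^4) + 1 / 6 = 4128.38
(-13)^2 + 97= 266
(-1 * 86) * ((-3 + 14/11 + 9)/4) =-1720/11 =-156.36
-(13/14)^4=-28561/38416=-0.74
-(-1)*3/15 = 1/5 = 0.20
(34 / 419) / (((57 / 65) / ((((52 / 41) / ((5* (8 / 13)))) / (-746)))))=-37349 / 730485438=-0.00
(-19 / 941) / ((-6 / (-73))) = -1387 / 5646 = -0.25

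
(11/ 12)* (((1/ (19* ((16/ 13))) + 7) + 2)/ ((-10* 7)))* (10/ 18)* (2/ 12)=-30239/ 2757888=-0.01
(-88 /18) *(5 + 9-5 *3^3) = 591.56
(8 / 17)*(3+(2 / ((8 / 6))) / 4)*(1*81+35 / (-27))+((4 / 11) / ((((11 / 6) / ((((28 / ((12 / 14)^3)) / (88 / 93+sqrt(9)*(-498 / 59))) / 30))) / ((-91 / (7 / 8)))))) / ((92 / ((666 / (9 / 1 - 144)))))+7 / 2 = 555358117796161 / 4271296218750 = 130.02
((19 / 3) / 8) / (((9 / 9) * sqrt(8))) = 0.28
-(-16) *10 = 160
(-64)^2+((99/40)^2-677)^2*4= 1154806853201/640000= 1804385.71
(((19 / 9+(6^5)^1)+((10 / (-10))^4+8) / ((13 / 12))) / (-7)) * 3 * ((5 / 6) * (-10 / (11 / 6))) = 45550550 / 3003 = 15168.35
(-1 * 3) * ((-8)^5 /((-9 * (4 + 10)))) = -16384 /21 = -780.19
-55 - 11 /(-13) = -704 /13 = -54.15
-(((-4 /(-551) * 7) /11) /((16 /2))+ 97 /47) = -2.06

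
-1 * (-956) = 956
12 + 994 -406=600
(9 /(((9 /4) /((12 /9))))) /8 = 2 /3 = 0.67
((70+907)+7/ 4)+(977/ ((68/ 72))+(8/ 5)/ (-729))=498996311/ 247860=2013.22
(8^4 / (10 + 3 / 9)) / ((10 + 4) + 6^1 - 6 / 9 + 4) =18432 / 1085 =16.99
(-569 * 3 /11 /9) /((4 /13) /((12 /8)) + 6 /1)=-7397 /2662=-2.78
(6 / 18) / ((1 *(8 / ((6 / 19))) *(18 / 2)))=1 / 684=0.00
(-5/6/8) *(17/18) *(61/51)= -0.12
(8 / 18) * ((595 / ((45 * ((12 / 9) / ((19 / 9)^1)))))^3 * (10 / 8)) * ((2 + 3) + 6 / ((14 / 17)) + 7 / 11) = 8214795037925 / 124711488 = 65870.40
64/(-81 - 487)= -8/71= -0.11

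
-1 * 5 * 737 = -3685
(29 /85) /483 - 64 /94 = -1312397 /1929585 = -0.68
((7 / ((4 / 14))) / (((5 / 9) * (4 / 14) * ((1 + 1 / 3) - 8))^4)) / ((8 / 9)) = 562711519881 / 25600000000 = 21.98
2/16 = 1/8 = 0.12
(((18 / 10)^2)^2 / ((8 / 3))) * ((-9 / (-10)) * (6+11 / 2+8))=6908733 / 100000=69.09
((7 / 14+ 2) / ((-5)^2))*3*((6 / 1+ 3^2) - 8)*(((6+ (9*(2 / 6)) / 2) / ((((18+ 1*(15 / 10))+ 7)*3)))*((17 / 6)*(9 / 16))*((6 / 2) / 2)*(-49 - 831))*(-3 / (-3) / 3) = -58905 / 424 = -138.93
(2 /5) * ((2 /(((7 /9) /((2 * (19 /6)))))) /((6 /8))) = 304 /35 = 8.69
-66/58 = -33/29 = -1.14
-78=-78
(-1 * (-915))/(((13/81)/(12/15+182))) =13548222/13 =1042170.92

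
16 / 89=0.18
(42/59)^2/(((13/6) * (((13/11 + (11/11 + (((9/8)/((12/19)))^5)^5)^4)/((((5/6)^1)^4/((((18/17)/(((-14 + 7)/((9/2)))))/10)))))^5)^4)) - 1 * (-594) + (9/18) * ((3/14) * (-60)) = 587.57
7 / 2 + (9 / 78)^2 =2375 / 676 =3.51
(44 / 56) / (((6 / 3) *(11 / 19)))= 19 / 28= 0.68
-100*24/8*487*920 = -134412000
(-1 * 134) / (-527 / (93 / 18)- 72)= 67 / 87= 0.77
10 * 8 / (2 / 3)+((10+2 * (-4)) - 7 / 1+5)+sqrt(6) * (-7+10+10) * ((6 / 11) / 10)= 39 * sqrt(6) / 55+120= 121.74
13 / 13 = 1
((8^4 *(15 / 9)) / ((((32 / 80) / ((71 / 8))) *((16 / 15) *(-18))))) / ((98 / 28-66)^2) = -2272 / 1125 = -2.02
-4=-4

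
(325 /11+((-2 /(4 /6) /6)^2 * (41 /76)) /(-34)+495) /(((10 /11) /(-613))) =-36558258897 /103360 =-353698.33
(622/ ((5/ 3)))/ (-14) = -933/ 35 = -26.66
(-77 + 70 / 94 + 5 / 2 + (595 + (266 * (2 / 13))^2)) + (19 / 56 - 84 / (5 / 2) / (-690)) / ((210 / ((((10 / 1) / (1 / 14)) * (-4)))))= 421034880377 / 191823450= 2194.91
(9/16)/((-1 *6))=-0.09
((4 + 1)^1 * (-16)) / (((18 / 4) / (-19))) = 3040 / 9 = 337.78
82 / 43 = 1.91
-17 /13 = -1.31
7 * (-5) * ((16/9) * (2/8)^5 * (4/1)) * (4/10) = -7/72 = -0.10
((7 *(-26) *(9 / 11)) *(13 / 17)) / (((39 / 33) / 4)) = -6552 / 17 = -385.41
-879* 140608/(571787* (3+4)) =-30.88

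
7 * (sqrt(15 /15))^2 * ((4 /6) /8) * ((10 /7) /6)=5 /36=0.14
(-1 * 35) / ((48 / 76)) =-55.42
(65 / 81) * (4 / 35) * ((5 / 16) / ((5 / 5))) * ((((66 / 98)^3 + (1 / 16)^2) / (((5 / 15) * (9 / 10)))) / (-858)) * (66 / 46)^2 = -2562318275 / 36134905863168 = -0.00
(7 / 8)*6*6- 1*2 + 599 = 1257 / 2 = 628.50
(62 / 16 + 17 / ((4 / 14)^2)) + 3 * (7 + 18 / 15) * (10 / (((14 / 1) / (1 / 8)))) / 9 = 17839 / 84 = 212.37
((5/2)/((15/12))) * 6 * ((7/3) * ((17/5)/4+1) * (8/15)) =2072/75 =27.63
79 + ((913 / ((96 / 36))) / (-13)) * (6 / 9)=3195 / 52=61.44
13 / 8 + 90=733 / 8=91.62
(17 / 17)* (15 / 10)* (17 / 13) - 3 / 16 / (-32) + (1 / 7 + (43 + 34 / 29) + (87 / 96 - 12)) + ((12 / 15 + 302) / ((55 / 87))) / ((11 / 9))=1745585396141 / 4087283200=427.08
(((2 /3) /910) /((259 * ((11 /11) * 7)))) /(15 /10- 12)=-2 /51969645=-0.00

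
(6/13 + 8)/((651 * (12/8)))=220/25389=0.01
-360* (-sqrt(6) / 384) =15* sqrt(6) / 16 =2.30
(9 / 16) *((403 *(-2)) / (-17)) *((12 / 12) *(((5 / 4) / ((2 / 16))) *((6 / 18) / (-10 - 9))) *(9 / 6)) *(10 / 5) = -18135 / 1292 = -14.04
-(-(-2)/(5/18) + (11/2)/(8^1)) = -631/80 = -7.89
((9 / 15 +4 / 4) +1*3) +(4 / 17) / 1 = 411 / 85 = 4.84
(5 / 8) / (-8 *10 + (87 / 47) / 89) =-20915 / 2676424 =-0.01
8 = 8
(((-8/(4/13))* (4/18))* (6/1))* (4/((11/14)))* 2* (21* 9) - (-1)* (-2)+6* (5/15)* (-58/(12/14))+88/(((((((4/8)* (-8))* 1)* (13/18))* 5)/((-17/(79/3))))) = -11327164072/169455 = -66844.67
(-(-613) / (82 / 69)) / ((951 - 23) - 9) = 42297 / 75358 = 0.56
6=6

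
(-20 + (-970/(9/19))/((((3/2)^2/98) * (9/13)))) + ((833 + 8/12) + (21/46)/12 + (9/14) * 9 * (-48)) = -128297.04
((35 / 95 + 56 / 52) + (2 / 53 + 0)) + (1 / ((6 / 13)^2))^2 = 399053891 / 16965936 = 23.52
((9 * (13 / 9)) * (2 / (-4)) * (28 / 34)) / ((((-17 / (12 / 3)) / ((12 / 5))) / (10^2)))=302.28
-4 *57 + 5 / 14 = -3187 / 14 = -227.64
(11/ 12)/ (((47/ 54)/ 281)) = 27819/ 94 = 295.95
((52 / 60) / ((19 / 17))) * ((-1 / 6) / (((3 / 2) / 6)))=-442 / 855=-0.52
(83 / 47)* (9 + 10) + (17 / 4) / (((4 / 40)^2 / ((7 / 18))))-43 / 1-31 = 105607 / 846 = 124.83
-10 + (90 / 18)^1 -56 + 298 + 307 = 544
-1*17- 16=-33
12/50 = 6/25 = 0.24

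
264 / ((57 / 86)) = 7568 / 19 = 398.32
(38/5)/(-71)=-0.11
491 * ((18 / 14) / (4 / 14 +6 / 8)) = 17676 / 29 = 609.52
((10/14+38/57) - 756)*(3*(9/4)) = -5093.68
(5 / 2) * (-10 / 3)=-25 / 3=-8.33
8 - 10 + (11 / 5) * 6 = 56 / 5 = 11.20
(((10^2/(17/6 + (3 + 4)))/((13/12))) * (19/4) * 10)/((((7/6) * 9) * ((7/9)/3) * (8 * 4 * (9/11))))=235125/37583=6.26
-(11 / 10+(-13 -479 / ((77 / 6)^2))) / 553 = 877991 / 32787370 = 0.03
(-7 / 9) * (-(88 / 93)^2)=54208 / 77841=0.70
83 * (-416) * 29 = -1001312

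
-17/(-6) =17/6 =2.83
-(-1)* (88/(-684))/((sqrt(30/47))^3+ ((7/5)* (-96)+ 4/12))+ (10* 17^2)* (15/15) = 775500* sqrt(1410)/7977467292077+ 69164664388993420/23932401876231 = 2890.00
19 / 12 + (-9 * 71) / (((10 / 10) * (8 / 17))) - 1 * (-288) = -1068.29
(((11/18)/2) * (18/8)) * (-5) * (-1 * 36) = 495/4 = 123.75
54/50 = 27/25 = 1.08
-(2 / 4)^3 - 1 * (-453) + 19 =3775 / 8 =471.88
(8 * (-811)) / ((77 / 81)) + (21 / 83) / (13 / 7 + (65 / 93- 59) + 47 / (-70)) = -16218405285174 / 2376308011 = -6825.04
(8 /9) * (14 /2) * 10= 560 /9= 62.22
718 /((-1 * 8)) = -359 /4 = -89.75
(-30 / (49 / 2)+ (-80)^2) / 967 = 313540 / 47383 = 6.62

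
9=9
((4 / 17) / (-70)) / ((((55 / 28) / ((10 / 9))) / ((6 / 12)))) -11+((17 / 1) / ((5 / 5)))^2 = 2339362 / 8415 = 278.00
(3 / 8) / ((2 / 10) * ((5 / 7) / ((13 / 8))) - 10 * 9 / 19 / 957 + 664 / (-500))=-0.30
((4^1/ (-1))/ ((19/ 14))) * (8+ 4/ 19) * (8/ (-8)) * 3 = 26208/ 361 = 72.60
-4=-4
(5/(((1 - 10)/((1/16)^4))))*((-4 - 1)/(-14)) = -25/8257536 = -0.00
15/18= 5/6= 0.83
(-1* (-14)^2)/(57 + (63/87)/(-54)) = -102312/29747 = -3.44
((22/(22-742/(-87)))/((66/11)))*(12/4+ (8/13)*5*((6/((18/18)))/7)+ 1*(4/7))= 0.75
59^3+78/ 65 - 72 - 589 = 1023596/ 5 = 204719.20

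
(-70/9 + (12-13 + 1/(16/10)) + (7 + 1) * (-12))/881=-7499/63432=-0.12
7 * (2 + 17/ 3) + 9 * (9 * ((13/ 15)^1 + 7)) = 10363/ 15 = 690.87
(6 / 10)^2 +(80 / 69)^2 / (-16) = 32849 / 119025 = 0.28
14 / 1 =14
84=84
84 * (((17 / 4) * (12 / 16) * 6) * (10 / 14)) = 2295 / 2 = 1147.50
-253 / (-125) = 253 / 125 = 2.02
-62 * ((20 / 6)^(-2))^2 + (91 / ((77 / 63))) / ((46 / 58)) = 118119717 / 1265000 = 93.38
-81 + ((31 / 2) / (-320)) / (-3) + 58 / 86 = -6630347 / 82560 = -80.31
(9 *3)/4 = 27/4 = 6.75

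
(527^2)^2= 77133397441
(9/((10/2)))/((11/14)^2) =1764/605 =2.92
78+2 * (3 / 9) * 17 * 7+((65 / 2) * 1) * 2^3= 1252 / 3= 417.33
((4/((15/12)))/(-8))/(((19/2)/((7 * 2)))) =-56/95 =-0.59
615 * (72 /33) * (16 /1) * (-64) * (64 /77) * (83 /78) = -13381140480 /11011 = -1215252.06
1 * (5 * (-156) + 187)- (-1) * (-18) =-611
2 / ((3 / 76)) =152 / 3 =50.67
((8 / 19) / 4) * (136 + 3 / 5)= 1366 / 95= 14.38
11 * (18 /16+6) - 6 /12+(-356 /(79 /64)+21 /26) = -1723079 /8216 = -209.72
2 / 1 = 2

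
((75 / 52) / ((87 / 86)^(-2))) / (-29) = -19575 / 384592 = -0.05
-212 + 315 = 103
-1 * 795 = -795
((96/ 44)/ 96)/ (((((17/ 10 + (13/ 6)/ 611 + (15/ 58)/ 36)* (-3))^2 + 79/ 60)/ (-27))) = -60191715600/ 2712786690097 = -0.02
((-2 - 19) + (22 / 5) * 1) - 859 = -4378 / 5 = -875.60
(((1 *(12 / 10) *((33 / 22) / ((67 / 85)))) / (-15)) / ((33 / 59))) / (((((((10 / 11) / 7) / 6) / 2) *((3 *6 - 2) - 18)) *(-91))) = -3009 / 21775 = -0.14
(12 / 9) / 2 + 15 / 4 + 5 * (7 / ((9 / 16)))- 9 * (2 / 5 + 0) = 11347 / 180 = 63.04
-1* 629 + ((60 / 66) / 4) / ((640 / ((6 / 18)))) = -5313791 / 8448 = -629.00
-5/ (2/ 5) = -25/ 2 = -12.50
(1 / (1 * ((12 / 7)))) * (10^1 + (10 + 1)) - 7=21 / 4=5.25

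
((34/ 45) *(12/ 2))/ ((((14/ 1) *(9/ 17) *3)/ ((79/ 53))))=45662/ 150255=0.30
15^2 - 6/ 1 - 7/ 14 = 437/ 2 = 218.50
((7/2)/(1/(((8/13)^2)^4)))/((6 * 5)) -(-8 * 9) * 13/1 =11452888682968/12235960815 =936.00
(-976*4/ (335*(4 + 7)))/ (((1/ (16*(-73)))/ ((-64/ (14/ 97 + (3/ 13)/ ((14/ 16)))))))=-1287999684608/ 6636685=-194072.75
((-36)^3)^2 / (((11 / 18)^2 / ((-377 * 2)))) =-531779217555456 / 121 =-4394869566574.02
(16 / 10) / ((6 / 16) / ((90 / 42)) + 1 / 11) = 704 / 117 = 6.02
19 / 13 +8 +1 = 136 / 13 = 10.46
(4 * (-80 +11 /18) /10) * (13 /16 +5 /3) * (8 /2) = -314.91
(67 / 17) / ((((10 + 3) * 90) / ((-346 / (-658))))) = 0.00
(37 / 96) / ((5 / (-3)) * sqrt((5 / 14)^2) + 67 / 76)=4921 / 3656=1.35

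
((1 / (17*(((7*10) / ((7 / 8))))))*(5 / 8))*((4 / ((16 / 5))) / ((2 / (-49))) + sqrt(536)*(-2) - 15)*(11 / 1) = -11*sqrt(134) / 544 - 4015 / 17408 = -0.46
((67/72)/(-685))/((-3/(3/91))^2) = -67/408418920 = -0.00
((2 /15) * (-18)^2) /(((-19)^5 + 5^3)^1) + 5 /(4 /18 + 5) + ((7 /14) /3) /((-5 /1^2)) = 322613321 /349112334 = 0.92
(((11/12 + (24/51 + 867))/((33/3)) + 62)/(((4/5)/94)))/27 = 74325565/121176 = 613.37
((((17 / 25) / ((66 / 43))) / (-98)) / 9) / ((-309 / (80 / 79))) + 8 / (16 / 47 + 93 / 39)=192942113444 / 65721857355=2.94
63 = 63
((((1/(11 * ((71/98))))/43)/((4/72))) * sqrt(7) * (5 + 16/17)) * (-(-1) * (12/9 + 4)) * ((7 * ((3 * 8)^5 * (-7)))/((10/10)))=-370741302263808 * sqrt(7)/570911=-1718112431.76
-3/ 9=-1/ 3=-0.33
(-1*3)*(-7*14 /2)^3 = 352947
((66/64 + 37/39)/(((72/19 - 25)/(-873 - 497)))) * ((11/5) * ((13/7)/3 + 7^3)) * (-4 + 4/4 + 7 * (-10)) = -332767543427/47151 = -7057486.45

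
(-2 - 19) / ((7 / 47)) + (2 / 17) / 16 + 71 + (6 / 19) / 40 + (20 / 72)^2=-69.91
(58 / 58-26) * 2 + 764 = 714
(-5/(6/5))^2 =625/36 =17.36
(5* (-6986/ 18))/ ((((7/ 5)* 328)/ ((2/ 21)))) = -12475/ 30996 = -0.40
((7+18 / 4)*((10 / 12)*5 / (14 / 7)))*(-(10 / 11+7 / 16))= -45425 / 1408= -32.26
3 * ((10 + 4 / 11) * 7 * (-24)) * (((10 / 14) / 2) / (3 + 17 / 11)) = -2052 / 5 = -410.40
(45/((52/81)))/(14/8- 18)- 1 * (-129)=21072/169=124.69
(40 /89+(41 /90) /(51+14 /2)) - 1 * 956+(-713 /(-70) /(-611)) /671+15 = -1254009457769531 /1333282810860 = -940.54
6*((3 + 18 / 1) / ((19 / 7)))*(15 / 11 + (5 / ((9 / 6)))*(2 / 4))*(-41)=-1205400 / 209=-5767.46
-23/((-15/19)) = 437/15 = 29.13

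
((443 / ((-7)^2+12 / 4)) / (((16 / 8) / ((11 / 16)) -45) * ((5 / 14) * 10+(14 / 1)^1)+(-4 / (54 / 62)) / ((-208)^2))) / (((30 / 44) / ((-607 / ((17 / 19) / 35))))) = 113413122766944 / 282725856835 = 401.14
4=4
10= 10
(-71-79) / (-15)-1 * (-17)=27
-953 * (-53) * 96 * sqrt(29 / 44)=2424432 * sqrt(319) / 11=3936521.83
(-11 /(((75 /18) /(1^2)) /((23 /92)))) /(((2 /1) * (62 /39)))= -1287 /6200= -0.21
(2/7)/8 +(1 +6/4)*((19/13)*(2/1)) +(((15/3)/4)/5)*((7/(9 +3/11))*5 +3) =335527/37128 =9.04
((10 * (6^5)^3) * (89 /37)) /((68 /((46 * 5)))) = 38253921439867.73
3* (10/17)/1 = 30/17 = 1.76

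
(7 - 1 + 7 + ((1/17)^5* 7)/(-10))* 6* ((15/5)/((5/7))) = 327.60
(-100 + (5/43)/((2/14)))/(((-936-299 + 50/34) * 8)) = 14501/1442736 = 0.01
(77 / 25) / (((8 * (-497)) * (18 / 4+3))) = -11 / 106500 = -0.00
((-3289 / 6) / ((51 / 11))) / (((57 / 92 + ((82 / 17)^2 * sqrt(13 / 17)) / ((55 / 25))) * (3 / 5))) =1597787618571430 / 1114303201004223 - 4812952079821600 * sqrt(221) / 3342909603012669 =-19.97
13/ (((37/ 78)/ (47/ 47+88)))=90246/ 37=2439.08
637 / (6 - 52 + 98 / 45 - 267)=-28665 / 13987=-2.05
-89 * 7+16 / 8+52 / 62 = -19225 / 31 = -620.16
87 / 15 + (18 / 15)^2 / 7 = 1051 / 175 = 6.01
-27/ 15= -9/ 5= -1.80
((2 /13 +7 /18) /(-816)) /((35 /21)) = -127 /318240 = -0.00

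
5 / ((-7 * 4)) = -5 / 28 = -0.18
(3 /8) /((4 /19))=57 /32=1.78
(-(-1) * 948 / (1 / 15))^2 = 202208400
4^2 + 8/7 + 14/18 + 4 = 1381/63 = 21.92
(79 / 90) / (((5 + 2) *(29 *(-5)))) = -79 / 91350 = -0.00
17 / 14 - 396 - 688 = -15159 / 14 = -1082.79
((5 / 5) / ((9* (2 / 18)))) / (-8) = -1 / 8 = -0.12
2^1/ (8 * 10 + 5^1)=2/ 85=0.02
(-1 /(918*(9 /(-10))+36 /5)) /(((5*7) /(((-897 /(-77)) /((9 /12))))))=92 /169785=0.00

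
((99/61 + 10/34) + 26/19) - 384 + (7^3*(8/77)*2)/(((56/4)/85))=11272882/216733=52.01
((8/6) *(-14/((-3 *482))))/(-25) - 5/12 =-90487/216900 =-0.42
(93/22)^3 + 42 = 1251573/10648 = 117.54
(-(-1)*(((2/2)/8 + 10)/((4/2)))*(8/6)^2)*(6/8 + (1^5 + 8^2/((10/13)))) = 15291/20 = 764.55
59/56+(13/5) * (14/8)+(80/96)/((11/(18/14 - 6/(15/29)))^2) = 6.34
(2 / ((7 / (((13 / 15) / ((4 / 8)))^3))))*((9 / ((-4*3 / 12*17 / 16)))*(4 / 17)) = -2249728 / 758625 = -2.97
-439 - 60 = -499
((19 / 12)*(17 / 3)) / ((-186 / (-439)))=141797 / 6696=21.18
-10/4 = -5/2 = -2.50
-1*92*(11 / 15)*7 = -7084 / 15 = -472.27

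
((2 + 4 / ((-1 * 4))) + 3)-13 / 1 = -9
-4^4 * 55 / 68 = -3520 / 17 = -207.06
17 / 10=1.70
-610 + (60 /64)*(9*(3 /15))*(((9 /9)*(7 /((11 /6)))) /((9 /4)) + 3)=-105965 /176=-602.07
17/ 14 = 1.21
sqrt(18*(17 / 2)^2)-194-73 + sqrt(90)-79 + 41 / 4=-1343 / 4 + 3*sqrt(10) + 51*sqrt(2) / 2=-290.20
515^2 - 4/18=2387023/9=265224.78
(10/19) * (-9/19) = -90/361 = -0.25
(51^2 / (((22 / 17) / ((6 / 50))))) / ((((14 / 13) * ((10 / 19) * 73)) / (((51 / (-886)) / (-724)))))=1671004647 / 3605669144000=0.00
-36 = -36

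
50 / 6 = 25 / 3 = 8.33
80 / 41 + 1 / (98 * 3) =23561 / 12054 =1.95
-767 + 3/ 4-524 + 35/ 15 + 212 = -12911/ 12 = -1075.92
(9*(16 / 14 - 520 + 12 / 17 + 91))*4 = -1829916 / 119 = -15377.45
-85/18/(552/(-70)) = 2975/4968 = 0.60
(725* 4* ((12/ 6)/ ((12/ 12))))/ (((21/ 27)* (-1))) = -52200/ 7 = -7457.14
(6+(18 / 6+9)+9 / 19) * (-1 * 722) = -13338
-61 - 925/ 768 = -47773/ 768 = -62.20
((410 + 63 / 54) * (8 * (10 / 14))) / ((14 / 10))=246700 / 147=1678.23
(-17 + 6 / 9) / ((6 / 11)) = -539 / 18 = -29.94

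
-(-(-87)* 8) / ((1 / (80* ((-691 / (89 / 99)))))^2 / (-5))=104228311410432000 / 7921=13158478905495.77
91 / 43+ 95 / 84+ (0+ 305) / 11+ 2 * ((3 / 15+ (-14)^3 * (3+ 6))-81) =-9838164781 / 198660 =-49522.63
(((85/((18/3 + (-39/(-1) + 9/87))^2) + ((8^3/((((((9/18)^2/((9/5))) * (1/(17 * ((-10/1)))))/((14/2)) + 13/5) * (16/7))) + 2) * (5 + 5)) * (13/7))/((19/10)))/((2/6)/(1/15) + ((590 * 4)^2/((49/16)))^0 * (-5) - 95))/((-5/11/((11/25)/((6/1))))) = 52850478391500053/36114807773948400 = 1.46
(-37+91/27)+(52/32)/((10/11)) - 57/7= -604573/15120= -39.98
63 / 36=7 / 4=1.75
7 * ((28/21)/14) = 0.67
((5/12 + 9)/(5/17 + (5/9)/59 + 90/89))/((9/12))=10087171/1056290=9.55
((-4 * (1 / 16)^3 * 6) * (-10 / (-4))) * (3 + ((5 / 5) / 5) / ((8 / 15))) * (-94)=19035 / 4096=4.65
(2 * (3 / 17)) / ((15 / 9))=18 / 85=0.21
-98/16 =-49/8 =-6.12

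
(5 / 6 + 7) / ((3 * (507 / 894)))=7003 / 1521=4.60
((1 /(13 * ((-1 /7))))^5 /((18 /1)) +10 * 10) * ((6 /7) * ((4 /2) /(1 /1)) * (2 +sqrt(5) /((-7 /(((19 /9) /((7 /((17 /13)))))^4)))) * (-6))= -5346484744 /2599051 +29097014171980291652 * sqrt(5) /8185560987322279197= -2049.14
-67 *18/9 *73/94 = -4891/47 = -104.06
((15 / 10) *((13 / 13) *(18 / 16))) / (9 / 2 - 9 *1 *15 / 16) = -3 / 7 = -0.43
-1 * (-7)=7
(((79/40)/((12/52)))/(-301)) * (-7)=1027/5160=0.20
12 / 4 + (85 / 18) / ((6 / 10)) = 587 / 54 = 10.87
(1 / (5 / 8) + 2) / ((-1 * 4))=-9 / 10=-0.90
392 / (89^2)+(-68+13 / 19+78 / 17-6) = -175711663 / 2558483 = -68.68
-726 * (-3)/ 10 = 1089/ 5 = 217.80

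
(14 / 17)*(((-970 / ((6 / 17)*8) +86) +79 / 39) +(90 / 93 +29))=-185.75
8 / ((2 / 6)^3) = 216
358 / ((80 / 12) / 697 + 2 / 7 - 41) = -5240046 / 595795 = -8.80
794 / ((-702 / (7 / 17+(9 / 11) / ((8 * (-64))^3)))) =-4102901666491 / 8809649012736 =-0.47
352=352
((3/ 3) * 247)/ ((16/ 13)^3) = 542659/ 4096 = 132.49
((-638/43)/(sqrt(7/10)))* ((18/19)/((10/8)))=-45936* sqrt(70)/28595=-13.44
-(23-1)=-22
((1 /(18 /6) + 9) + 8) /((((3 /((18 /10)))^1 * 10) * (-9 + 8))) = -26 /25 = -1.04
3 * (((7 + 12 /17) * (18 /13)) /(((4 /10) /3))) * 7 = 371385 /221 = 1680.48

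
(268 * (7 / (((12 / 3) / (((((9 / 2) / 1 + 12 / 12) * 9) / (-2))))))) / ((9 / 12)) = -15477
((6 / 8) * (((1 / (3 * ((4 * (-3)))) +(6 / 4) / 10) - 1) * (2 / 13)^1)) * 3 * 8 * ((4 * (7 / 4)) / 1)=-1106 / 65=-17.02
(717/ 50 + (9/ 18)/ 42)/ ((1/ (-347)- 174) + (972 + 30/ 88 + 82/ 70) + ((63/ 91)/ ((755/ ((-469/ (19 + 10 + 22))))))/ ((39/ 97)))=49907242162349/ 2780137269335715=0.02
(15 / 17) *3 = 45 / 17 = 2.65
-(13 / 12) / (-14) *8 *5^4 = 8125 / 21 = 386.90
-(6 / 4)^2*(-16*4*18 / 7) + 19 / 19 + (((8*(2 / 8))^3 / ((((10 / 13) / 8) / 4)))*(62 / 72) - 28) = 198407 / 315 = 629.86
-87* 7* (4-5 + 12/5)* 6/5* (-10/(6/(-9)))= -76734/5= -15346.80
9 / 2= 4.50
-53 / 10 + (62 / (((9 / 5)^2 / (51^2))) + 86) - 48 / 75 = 22433527 / 450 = 49852.28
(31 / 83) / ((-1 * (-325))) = 31 / 26975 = 0.00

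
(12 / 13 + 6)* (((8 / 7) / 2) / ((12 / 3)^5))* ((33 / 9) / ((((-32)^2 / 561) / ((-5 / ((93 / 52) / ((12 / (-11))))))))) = 42075 / 1777664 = 0.02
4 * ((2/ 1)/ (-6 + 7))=8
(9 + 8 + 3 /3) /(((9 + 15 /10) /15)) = 180 /7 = 25.71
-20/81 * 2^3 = -160/81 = -1.98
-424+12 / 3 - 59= -479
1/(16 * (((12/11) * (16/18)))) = 33/512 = 0.06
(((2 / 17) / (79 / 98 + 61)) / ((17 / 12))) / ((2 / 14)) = 5488 / 583491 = 0.01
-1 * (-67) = 67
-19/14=-1.36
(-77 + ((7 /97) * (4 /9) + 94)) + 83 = 87328 /873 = 100.03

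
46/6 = 23/3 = 7.67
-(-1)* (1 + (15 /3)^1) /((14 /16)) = 6.86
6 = 6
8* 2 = 16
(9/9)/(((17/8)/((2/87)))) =16/1479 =0.01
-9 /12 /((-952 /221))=39 /224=0.17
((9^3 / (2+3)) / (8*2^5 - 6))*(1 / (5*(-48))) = -243 / 100000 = -0.00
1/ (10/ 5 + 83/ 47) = 47/ 177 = 0.27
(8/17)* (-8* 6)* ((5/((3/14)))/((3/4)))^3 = -2809856000/4131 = -680187.85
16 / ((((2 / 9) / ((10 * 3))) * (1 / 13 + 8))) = 1872 / 7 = 267.43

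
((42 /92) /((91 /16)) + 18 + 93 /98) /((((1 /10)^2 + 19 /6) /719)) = 60136620750 /13962403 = 4307.04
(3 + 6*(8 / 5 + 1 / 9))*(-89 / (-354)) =17711 / 5310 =3.34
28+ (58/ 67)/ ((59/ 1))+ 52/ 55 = 6296366/ 217415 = 28.96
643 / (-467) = -643 / 467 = -1.38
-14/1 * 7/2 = -49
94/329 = 2/7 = 0.29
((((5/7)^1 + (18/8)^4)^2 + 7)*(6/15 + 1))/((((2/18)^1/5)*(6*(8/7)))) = 6752939091/1048576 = 6440.10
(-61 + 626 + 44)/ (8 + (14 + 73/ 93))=56637/ 2119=26.73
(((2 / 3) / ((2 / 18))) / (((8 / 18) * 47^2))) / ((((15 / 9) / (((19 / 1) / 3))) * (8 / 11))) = 5643 / 176720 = 0.03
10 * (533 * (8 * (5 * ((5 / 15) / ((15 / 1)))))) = 42640 / 9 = 4737.78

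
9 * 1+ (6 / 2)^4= 90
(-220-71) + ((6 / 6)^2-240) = -530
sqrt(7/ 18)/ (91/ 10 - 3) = 5* sqrt(14)/ 183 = 0.10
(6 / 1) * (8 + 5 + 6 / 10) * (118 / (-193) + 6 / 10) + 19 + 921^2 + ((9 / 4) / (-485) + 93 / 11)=848267.52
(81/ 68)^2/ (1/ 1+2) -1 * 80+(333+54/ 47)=55336469/ 217328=254.62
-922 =-922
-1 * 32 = -32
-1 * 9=-9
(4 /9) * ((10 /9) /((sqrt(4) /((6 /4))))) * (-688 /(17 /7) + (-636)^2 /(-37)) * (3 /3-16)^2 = -1763656000 /1887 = -934634.87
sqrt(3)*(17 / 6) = 17*sqrt(3) / 6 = 4.91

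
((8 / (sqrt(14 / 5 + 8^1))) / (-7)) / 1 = -4* sqrt(30) / 63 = -0.35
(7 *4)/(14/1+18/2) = 1.22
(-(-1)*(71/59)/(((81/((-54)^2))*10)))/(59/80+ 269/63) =1288224/1488983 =0.87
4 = 4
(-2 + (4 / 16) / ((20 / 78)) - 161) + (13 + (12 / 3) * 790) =120439 / 40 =3010.98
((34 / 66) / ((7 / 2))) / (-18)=-17 / 2079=-0.01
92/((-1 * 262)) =-46/131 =-0.35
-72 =-72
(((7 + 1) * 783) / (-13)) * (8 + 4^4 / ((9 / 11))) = -2010048 / 13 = -154619.08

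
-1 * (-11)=11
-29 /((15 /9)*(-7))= 87 /35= 2.49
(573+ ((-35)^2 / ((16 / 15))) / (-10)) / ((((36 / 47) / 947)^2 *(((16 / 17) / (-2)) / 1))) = -6095694176237 / 4096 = -1488206586.00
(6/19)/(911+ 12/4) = 3/8683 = 0.00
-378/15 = -126/5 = -25.20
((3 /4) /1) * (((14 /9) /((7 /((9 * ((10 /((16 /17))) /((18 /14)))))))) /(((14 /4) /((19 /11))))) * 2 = 1615 /132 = 12.23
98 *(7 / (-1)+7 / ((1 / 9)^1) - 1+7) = 6076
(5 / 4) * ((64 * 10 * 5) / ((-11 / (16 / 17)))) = -64000 / 187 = -342.25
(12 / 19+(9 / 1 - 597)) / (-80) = 279 / 38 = 7.34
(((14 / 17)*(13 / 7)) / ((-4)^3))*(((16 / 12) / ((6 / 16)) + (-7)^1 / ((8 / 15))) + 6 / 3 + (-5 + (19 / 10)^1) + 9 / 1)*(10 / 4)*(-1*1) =-7813 / 78336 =-0.10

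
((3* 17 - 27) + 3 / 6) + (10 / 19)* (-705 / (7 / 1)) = -7583 / 266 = -28.51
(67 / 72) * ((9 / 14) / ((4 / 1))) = 67 / 448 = 0.15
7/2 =3.50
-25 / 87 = -0.29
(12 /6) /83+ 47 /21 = 3943 /1743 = 2.26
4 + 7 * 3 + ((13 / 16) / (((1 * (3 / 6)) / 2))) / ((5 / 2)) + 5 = 313 / 10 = 31.30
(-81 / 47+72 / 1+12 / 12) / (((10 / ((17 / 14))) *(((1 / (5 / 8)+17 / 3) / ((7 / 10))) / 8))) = 34170 / 5123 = 6.67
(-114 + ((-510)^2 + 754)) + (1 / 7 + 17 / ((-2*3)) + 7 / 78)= 71181310 / 273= 260737.40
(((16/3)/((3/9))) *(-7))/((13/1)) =-112/13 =-8.62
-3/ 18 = -1/ 6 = -0.17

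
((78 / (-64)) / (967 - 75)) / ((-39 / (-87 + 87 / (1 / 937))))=10179 / 3568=2.85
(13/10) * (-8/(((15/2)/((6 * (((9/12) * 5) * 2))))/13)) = -4056/5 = -811.20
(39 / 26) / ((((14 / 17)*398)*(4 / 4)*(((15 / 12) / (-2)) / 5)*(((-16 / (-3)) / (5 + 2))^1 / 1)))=-153 / 3184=-0.05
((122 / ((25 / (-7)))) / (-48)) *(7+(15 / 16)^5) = 3458446789 / 629145600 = 5.50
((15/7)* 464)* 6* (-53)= -2213280/7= -316182.86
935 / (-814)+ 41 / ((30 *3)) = -1154 / 1665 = -0.69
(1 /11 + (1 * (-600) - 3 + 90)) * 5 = -28210 /11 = -2564.55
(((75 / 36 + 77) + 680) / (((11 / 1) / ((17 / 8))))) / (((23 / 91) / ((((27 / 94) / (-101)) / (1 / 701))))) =-88904049507 / 76863424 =-1156.65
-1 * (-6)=6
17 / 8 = 2.12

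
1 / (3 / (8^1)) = 8 / 3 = 2.67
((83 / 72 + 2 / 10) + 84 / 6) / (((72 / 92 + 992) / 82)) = 1.27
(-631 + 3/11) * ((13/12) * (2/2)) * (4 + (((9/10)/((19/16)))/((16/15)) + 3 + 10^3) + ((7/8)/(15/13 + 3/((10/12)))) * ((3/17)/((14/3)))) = -24190574173753/35132064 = -688561.14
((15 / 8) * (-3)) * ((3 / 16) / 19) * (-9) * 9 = 4.50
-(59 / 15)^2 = -3481 / 225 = -15.47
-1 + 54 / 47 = 7 / 47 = 0.15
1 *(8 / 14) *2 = 8 / 7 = 1.14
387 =387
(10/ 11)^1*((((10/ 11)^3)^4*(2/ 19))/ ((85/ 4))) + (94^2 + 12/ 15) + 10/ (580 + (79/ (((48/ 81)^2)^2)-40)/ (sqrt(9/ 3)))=1372182636614622826803801346229592808/ 155279993568102047125270461271435-25796541808640*sqrt(3)/ 2785082540087999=8836.81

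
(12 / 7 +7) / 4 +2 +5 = 257 / 28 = 9.18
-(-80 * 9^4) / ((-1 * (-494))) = 262440 / 247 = 1062.51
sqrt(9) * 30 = 90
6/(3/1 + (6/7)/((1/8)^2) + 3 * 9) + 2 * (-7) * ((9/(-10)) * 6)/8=18851/1980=9.52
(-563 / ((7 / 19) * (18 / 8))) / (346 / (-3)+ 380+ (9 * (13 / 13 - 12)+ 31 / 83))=-4.09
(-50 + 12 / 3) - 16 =-62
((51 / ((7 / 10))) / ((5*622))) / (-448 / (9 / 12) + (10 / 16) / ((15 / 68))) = -102 / 2588453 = -0.00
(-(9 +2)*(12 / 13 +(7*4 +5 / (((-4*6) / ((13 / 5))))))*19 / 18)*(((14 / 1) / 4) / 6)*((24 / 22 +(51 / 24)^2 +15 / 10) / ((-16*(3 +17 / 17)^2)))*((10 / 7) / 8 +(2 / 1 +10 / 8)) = 18.30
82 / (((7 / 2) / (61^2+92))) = 89333.14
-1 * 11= -11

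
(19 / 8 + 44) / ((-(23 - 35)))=371 / 96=3.86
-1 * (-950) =950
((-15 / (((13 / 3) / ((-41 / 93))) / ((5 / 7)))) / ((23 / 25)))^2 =5909765625 / 4209803689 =1.40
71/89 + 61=61.80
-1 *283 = -283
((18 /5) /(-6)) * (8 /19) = -24 /95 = -0.25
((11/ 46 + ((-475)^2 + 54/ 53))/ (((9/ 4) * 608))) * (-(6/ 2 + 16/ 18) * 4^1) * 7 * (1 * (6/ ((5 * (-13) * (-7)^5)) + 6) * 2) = -215510.66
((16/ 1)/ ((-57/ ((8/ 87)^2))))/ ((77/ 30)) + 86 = 952306202/ 11073447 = 86.00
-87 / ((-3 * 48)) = 29 / 48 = 0.60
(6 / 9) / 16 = 1 / 24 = 0.04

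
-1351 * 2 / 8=-1351 / 4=-337.75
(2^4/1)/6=8/3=2.67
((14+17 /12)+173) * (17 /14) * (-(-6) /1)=5491 /4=1372.75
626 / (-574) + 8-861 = -245124 / 287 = -854.09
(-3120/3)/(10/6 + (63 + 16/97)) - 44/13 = -2382212/122629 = -19.43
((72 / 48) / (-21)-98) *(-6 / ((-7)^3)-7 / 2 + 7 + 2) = -541.11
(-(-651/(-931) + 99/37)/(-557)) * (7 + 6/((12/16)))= 249120/2740997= 0.09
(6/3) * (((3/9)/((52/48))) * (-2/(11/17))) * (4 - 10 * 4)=9792/143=68.48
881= 881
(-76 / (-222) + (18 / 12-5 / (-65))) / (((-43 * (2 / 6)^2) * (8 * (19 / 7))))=-116319 / 6287632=-0.02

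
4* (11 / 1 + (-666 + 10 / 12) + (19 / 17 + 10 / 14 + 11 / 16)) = -3722209 / 1428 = -2606.59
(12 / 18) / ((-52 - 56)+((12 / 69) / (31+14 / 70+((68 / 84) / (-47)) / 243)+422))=860547553 / 405325092693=0.00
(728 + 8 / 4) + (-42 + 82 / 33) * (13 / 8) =665.79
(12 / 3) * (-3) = -12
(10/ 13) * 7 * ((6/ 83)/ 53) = 420/ 57187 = 0.01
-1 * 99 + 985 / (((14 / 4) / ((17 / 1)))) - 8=32741 / 7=4677.29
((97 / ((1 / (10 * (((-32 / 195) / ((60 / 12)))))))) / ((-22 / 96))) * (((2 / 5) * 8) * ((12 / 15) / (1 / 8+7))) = 50855936 / 1018875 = 49.91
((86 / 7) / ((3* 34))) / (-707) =-43 / 252399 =-0.00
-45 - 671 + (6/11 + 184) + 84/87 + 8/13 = -2197386/4147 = -529.87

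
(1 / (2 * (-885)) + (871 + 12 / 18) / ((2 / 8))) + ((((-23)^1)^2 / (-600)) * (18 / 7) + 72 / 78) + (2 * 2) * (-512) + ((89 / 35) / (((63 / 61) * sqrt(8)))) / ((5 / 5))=5429 * sqrt(2) / 8820 + 771698201 / 536900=1438.19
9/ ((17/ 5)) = 45/ 17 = 2.65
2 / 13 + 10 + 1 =145 / 13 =11.15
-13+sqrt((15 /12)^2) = -47 /4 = -11.75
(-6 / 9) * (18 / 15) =-4 / 5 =-0.80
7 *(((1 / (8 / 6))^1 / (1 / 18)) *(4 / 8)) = 47.25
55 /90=11 /18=0.61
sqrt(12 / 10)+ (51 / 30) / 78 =17 / 780+ sqrt(30) / 5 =1.12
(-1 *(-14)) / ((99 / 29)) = 406 / 99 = 4.10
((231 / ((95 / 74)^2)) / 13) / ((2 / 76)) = 409.70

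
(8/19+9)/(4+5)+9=1718/171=10.05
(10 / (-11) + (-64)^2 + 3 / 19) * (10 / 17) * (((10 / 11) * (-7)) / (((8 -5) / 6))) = -1198269800 / 39083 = -30659.62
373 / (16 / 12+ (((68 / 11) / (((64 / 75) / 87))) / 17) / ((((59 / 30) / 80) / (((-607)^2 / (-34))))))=-12345927 / 540929143993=-0.00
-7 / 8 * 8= -7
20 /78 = 10 /39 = 0.26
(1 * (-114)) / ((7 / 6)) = -684 / 7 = -97.71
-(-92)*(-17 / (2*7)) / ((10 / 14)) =-782 / 5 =-156.40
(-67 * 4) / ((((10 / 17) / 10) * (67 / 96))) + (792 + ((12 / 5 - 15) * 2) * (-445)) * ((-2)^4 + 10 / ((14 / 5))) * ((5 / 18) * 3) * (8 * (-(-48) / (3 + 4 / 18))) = 163302144 / 7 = 23328877.71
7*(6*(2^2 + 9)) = 546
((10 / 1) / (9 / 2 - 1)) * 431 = 8620 / 7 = 1231.43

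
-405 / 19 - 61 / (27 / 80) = -103655 / 513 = -202.06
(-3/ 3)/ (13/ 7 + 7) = -7/ 62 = -0.11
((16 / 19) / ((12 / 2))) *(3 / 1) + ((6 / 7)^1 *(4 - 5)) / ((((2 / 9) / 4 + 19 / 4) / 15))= -51872 / 23009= -2.25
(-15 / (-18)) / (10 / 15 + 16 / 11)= 11 / 28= 0.39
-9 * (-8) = 72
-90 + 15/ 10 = -177/ 2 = -88.50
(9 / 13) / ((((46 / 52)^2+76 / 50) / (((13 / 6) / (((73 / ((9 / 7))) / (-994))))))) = -10799100 / 946883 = -11.40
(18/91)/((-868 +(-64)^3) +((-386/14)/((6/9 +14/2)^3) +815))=-0.00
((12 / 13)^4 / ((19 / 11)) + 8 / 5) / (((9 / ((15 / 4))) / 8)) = 6.73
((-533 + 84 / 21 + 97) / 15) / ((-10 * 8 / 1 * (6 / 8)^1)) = 12 / 25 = 0.48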